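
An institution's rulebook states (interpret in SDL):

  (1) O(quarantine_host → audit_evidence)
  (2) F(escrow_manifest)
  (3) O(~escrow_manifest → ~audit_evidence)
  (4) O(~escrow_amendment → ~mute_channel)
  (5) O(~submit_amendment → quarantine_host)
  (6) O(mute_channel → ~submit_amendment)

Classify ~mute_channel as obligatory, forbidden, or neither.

Obligatory

Premise 2, F(escrow_manifest), is equivalent to O(~escrow_manifest).
From O(~escrow_manifest) and premise 3, O(~escrow_manifest → ~audit_evidence), we obtain O(~audit_evidence).
The contrapositive of premise 1 (O(quarantine_host → audit_evidence)) is O(~audit_evidence → ~quarantine_host), and O(~audit_evidence) is already established, so O(~quarantine_host).
Premise 5 is O(~submit_amendment → quarantine_host); contrapositively O(~quarantine_host → submit_amendment). Since O(~quarantine_host) holds, K gives O(submit_amendment).
The contrapositive of premise 6 (O(mute_channel → ~submit_amendment)) is O(submit_amendment → ~mute_channel), and O(submit_amendment) is already established, so O(~mute_channel).
Premise 4 does not contribute to this derivation.
Hence ~mute_channel is obligatory.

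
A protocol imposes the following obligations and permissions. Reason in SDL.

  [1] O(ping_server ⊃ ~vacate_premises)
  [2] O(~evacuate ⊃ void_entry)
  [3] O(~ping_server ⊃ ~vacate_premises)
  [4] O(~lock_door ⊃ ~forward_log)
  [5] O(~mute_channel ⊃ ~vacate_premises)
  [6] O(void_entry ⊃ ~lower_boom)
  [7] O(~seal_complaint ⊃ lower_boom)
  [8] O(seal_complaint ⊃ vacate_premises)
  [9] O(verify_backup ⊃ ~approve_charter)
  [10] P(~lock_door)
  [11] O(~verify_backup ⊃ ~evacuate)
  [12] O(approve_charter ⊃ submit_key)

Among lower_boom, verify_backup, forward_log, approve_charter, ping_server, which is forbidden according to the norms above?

By case analysis on ~ping_server: premise 3 gives O(~ping_server ⊃ ~vacate_premises) and premise 1 gives O(ping_server ⊃ ~vacate_premises), so O(~vacate_premises) either way.
The contrapositive of premise 8 (O(seal_complaint ⊃ vacate_premises)) is O(~vacate_premises ⊃ ~seal_complaint), and O(~vacate_premises) is already established, so O(~seal_complaint).
With premise 7, O(~seal_complaint ⊃ lower_boom), the K-axiom yields O(lower_boom).
Premise 6, O(void_entry ⊃ ~lower_boom), contraposes to O(lower_boom ⊃ ~void_entry); with O(lower_boom) we get O(~void_entry).
Premise 2 is O(~evacuate ⊃ void_entry); contrapositively O(~void_entry ⊃ evacuate). Since O(~void_entry) holds, K gives O(evacuate).
Premise 11 is O(~verify_backup ⊃ ~evacuate); contrapositively O(evacuate ⊃ verify_backup). Since O(evacuate) holds, K gives O(verify_backup).
From O(verify_backup) and premise 9, O(verify_backup ⊃ ~approve_charter), we obtain O(~approve_charter).
So O(~approve_charter) holds, i.e. approve_charter is forbidden. None of the other listed options is forbidden under the premises.

approve_charter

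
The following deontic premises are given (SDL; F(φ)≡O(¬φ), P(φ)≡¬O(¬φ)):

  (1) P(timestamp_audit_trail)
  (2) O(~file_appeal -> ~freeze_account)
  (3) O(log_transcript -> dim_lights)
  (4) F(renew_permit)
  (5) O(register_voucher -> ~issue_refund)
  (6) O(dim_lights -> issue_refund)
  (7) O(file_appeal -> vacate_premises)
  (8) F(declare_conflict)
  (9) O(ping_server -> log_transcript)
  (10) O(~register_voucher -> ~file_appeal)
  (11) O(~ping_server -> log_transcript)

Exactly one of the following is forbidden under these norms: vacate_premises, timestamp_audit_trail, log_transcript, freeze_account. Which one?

Premises 11 and 9 cover both cases: O(~ping_server -> log_transcript) and O(ping_server -> log_transcript). Since ~ping_server ∨ ping_server is a tautology, O(log_transcript) follows.
From O(log_transcript) and premise 3, O(log_transcript -> dim_lights), we obtain O(dim_lights).
From O(dim_lights) and premise 6, O(dim_lights -> issue_refund), we obtain O(issue_refund).
Premise 5, O(register_voucher -> ~issue_refund), contraposes to O(issue_refund -> ~register_voucher); with O(issue_refund) we get O(~register_voucher).
Premise 10 is O(~register_voucher -> ~file_appeal); since O(~register_voucher), deontic closure gives O(~file_appeal).
With premise 2, O(~file_appeal -> ~freeze_account), the K-axiom yields O(~freeze_account).
So O(~freeze_account) holds, i.e. freeze_account is forbidden. None of the other listed options is forbidden under the premises.

freeze_account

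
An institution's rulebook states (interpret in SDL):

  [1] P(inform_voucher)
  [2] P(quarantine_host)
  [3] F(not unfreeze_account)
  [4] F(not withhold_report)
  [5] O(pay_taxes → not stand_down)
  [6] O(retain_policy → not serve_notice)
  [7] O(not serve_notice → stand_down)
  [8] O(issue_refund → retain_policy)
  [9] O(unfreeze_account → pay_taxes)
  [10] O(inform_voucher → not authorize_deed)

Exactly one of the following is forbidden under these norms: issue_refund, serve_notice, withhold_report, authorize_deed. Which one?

issue_refund

Premise 3 is F(not unfreeze_account), i.e. O(unfreeze_account).
Premise 9 is O(unfreeze_account → pay_taxes); since O(unfreeze_account), deontic closure gives O(pay_taxes).
With premise 5, O(pay_taxes → not stand_down), the K-axiom yields O(not stand_down).
Premise 7, O(not serve_notice → stand_down), contraposes to O(not stand_down → serve_notice); with O(not stand_down) we get O(serve_notice).
The contrapositive of premise 6 (O(retain_policy → not serve_notice)) is O(serve_notice → not retain_policy), and O(serve_notice) is already established, so O(not retain_policy).
The contrapositive of premise 8 (O(issue_refund → retain_policy)) is O(not retain_policy → not issue_refund), and O(not retain_policy) is already established, so O(not issue_refund).
So O(not issue_refund) holds, i.e. issue_refund is forbidden. None of the other listed options is forbidden under the premises.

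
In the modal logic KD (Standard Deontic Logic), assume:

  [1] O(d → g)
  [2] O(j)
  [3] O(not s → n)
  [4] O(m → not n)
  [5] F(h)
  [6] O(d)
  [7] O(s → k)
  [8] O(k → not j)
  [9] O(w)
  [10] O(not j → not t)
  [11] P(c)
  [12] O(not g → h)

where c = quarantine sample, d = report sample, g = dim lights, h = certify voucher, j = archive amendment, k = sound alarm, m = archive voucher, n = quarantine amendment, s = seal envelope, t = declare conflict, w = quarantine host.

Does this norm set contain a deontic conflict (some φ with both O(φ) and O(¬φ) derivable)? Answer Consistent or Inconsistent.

Premise 12 is O(not g → h), but O(not g) is not derivable from the premises, so it does not yield O(h).
So O(h) is not derivable, and the apparent clash with O(not h) does not arise.
A world satisfying every obligation exists (e.g. c=false, d=true, g=true, h=false, j=true, k=false, m=false, n=true, s=false, t=false, w=true); no atom is both obligatory and forbidden, so the set is consistent.

Consistent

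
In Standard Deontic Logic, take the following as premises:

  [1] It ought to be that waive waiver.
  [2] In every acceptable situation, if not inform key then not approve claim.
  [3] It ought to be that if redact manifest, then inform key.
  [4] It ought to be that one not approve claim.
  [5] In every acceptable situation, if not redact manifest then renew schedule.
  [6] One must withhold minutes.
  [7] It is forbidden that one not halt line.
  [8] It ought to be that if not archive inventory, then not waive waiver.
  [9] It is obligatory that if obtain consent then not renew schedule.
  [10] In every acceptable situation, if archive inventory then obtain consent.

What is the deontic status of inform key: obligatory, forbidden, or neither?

Obligatory

Premise 1 gives O(waive_waiver).
Premise 8 is O(¬archive_inventory → ¬waive_waiver); contrapositively O(waive_waiver → archive_inventory). Since O(waive_waiver) holds, K gives O(archive_inventory).
From O(archive_inventory) and premise 10, O(archive_inventory → obtain_consent), we obtain O(obtain_consent).
With premise 9, O(obtain_consent → ¬renew_schedule), the K-axiom yields O(¬renew_schedule).
The contrapositive of premise 5 (O(¬redact_manifest → renew_schedule)) is O(¬renew_schedule → redact_manifest), and O(¬renew_schedule) is already established, so O(redact_manifest).
From O(redact_manifest) and premise 3, O(redact_manifest → inform_key), we obtain O(inform_key).
Premises 2, 4, 6, 7 do not contribute to this derivation.
Hence inform_key is obligatory.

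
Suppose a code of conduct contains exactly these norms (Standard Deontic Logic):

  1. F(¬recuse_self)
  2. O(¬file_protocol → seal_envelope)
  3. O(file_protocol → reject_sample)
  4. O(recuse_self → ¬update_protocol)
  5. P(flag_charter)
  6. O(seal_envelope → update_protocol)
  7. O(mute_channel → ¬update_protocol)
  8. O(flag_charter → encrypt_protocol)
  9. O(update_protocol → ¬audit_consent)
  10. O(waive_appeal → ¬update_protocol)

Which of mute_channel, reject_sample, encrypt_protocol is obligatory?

reject_sample

Premise 1 is F(¬recuse_self), i.e. O(recuse_self).
From O(recuse_self) and premise 4, O(recuse_self → ¬update_protocol), we obtain O(¬update_protocol).
The contrapositive of premise 6 (O(seal_envelope → update_protocol)) is O(¬update_protocol → ¬seal_envelope), and O(¬update_protocol) is already established, so O(¬seal_envelope).
Premise 2 is O(¬file_protocol → seal_envelope); contrapositively O(¬seal_envelope → file_protocol). Since O(¬seal_envelope) holds, K gives O(file_protocol).
Applying K to premise 3 (O(file_protocol → reject_sample)) and O(file_protocol) yields O(reject_sample).
So O(reject_sample) holds — reject_sample is obligatory. None of the other listed options is made obligatory by any chain of premises.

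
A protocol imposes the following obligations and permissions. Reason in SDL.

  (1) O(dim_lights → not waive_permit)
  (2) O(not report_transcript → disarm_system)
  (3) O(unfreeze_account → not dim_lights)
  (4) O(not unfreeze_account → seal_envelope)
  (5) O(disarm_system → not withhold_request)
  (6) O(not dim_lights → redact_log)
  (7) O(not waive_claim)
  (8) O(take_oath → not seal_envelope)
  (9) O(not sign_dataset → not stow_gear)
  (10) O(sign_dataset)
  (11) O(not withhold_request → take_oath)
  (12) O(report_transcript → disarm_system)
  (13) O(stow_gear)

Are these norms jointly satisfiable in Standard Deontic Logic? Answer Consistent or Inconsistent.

Consistent

Premise 9 is O(not sign_dataset → not stow_gear), but O(not sign_dataset) is not derivable from the premises, so it does not yield O(not stow_gear).
So O(not stow_gear) is not derivable, and the apparent clash with O(stow_gear) does not arise.
A world satisfying every obligation exists (e.g. dim_lights=false, disarm_system=true, redact_log=true, report_transcript=false, seal_envelope=false, sign_dataset=true, stow_gear=true, take_oath=true, unfreeze_account=true, waive_claim=false, waive_permit=false, withhold_request=false); no atom is both obligatory and forbidden, so the set is consistent.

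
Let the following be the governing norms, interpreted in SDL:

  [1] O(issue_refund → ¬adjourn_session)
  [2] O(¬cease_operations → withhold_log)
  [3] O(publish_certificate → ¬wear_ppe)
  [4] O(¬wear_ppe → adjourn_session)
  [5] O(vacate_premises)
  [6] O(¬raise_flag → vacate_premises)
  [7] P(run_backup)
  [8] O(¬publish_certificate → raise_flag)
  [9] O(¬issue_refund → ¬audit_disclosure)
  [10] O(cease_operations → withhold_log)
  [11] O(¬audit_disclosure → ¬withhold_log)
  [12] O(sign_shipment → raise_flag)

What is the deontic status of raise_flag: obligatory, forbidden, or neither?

Premises 10 and 2 are O(cease_operations → withhold_log) and O(¬cease_operations → withhold_log); every ideal world satisfies cease_operations or ¬cease_operations, so in either case withhold_log holds — hence O(withhold_log).
The contrapositive of premise 11 (O(¬audit_disclosure → ¬withhold_log)) is O(withhold_log → audit_disclosure), and O(withhold_log) is already established, so O(audit_disclosure).
Premise 9 is O(¬issue_refund → ¬audit_disclosure); contrapositively O(audit_disclosure → issue_refund). Since O(audit_disclosure) holds, K gives O(issue_refund).
With premise 1, O(issue_refund → ¬adjourn_session), the K-axiom yields O(¬adjourn_session).
Premise 4, O(¬wear_ppe → adjourn_session), contraposes to O(¬adjourn_session → wear_ppe); with O(¬adjourn_session) we get O(wear_ppe).
The contrapositive of premise 3 (O(publish_certificate → ¬wear_ppe)) is O(wear_ppe → ¬publish_certificate), and O(wear_ppe) is already established, so O(¬publish_certificate).
Applying K to premise 8 (O(¬publish_certificate → raise_flag)) and O(¬publish_certificate) yields O(raise_flag).
Premises 5, 6, 7, 12 do not contribute to this derivation.
Hence raise_flag is obligatory.

Obligatory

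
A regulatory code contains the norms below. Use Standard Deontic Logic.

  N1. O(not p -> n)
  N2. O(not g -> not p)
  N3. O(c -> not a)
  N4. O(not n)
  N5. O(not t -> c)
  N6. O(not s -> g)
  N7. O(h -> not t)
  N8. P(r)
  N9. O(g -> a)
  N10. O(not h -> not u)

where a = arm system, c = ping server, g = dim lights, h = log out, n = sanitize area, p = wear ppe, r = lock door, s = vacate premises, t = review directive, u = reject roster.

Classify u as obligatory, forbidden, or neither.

Forbidden

Premise 4 gives O(not n).
The contrapositive of premise 1 (O(not p -> n)) is O(not n -> p), and O(not n) is already established, so O(p).
Premise 2 is O(not g -> not p); contrapositively O(p -> g). Since O(p) holds, K gives O(g).
With premise 9, O(g -> a), the K-axiom yields O(a).
The contrapositive of premise 3 (O(c -> not a)) is O(a -> not c), and O(a) is already established, so O(not c).
Premise 5 is O(not t -> c); contrapositively O(not c -> t). Since O(not c) holds, K gives O(t).
The contrapositive of premise 7 (O(h -> not t)) is O(t -> not h), and O(t) is already established, so O(not h).
Applying K to premise 10 (O(not h -> not u)) and O(not h) yields O(not u).
Premises 6, 8 do not contribute to this derivation.
Thus O(not u), which is F(u): u is forbidden.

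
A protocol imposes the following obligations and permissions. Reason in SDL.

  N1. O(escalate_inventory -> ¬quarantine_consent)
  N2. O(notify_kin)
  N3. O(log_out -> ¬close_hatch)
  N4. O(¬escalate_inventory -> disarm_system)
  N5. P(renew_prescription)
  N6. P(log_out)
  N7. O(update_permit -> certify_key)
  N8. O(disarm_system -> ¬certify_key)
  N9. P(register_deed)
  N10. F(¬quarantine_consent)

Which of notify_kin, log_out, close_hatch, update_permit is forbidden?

Premise 10, F(¬quarantine_consent), is equivalent to O(quarantine_consent).
The contrapositive of premise 1 (O(escalate_inventory -> ¬quarantine_consent)) is O(quarantine_consent -> ¬escalate_inventory), and O(quarantine_consent) is already established, so O(¬escalate_inventory).
With premise 4, O(¬escalate_inventory -> disarm_system), the K-axiom yields O(disarm_system).
Applying K to premise 8 (O(disarm_system -> ¬certify_key)) and O(disarm_system) yields O(¬certify_key).
Premise 7, O(update_permit -> certify_key), contraposes to O(¬certify_key -> ¬update_permit); with O(¬certify_key) we get O(¬update_permit).
So O(¬update_permit) holds, i.e. update_permit is forbidden. None of the other listed options is forbidden under the premises.

update_permit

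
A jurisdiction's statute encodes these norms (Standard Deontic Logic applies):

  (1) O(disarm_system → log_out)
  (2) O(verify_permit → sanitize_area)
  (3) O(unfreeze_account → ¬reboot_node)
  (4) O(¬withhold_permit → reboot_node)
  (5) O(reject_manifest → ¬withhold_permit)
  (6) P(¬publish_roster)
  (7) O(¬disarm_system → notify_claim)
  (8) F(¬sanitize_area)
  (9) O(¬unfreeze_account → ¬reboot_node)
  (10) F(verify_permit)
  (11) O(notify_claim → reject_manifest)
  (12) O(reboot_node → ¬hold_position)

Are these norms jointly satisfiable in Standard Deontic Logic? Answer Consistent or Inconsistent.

Consistent

Premise 2 is O(verify_permit → sanitize_area); even if O(sanitize_area) held, inferring O(verify_permit) would be affirming the consequent — invalid.
So O(verify_permit) is not derivable, and the apparent clash with O(¬verify_permit) does not arise.
A world satisfying every obligation exists (e.g. disarm_system=true, hold_position=false, log_out=true, notify_claim=false, publish_roster=false, reboot_node=false, reject_manifest=false, sanitize_area=true, unfreeze_account=false, verify_permit=false, withhold_permit=true); no atom is both obligatory and forbidden, so the set is consistent.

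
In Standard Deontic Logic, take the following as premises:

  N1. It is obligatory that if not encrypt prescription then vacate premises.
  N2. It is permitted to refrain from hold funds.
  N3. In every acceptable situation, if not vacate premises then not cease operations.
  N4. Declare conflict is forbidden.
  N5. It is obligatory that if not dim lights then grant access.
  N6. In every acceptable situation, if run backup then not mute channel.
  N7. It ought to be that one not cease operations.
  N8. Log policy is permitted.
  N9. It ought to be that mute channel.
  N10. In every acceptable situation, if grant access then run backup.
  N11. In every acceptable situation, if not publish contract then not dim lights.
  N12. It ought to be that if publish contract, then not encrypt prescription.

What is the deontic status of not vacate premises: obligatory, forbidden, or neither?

Premise 9 states O(mute_channel) outright.
The contrapositive of premise 6 (O(run_backup → ¬mute_channel)) is O(mute_channel → ¬run_backup), and O(mute_channel) is already established, so O(¬run_backup).
The contrapositive of premise 10 (O(grant_access → run_backup)) is O(¬run_backup → ¬grant_access), and O(¬run_backup) is already established, so O(¬grant_access).
The contrapositive of premise 5 (O(¬dim_lights → grant_access)) is O(¬grant_access → dim_lights), and O(¬grant_access) is already established, so O(dim_lights).
Premise 11, O(¬publish_contract → ¬dim_lights), contraposes to O(dim_lights → publish_contract); with O(dim_lights) we get O(publish_contract).
With premise 12, O(publish_contract → ¬encrypt_prescription), the K-axiom yields O(¬encrypt_prescription).
Premise 1 is O(¬encrypt_prescription → vacate_premises); since O(¬encrypt_prescription), deontic closure gives O(vacate_premises).
Premises 2, 3, 4, 7, 8 do not contribute to this derivation.
Thus O(vacate_premises), which is F(¬vacate_premises): ¬vacate_premises is forbidden.

Forbidden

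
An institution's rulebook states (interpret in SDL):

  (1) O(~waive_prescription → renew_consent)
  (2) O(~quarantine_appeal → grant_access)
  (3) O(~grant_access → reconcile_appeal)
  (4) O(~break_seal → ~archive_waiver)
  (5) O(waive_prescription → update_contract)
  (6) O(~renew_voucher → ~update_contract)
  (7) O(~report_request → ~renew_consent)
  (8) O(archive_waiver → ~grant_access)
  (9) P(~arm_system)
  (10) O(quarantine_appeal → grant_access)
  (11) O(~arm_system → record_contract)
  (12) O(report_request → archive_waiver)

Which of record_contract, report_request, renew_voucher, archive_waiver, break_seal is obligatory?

Premises 10 and 2 cover both cases: O(quarantine_appeal → grant_access) and O(~quarantine_appeal → grant_access). Since quarantine_appeal ∨ ~quarantine_appeal is a tautology, O(grant_access) follows.
Premise 8 is O(archive_waiver → ~grant_access); contrapositively O(grant_access → ~archive_waiver). Since O(grant_access) holds, K gives O(~archive_waiver).
Premise 12 is O(report_request → archive_waiver); contrapositively O(~archive_waiver → ~report_request). Since O(~archive_waiver) holds, K gives O(~report_request).
With premise 7, O(~report_request → ~renew_consent), the K-axiom yields O(~renew_consent).
Premise 1 is O(~waive_prescription → renew_consent); contrapositively O(~renew_consent → waive_prescription). Since O(~renew_consent) holds, K gives O(waive_prescription).
With premise 5, O(waive_prescription → update_contract), the K-axiom yields O(update_contract).
Premise 6, O(~renew_voucher → ~update_contract), contraposes to O(update_contract → renew_voucher); with O(update_contract) we get O(renew_voucher).
So O(renew_voucher) holds — renew_voucher is obligatory. None of the other listed options is made obligatory by any chain of premises.

renew_voucher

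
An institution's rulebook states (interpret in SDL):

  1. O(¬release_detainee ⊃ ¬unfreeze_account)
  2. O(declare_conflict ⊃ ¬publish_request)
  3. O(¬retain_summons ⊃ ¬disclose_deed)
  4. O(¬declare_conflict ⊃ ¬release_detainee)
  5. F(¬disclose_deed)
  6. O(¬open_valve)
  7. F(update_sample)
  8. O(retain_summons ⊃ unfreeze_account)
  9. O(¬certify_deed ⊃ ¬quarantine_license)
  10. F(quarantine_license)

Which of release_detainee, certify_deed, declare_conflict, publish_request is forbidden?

Premise 5 is F(¬disclose_deed), i.e. O(disclose_deed).
Premise 3 is O(¬retain_summons ⊃ ¬disclose_deed); contrapositively O(disclose_deed ⊃ retain_summons). Since O(disclose_deed) holds, K gives O(retain_summons).
Premise 8 is O(retain_summons ⊃ unfreeze_account); since O(retain_summons), deontic closure gives O(unfreeze_account).
The contrapositive of premise 1 (O(¬release_detainee ⊃ ¬unfreeze_account)) is O(unfreeze_account ⊃ release_detainee), and O(unfreeze_account) is already established, so O(release_detainee).
Premise 4, O(¬declare_conflict ⊃ ¬release_detainee), contraposes to O(release_detainee ⊃ declare_conflict); with O(release_detainee) we get O(declare_conflict).
Applying K to premise 2 (O(declare_conflict ⊃ ¬publish_request)) and O(declare_conflict) yields O(¬publish_request).
So O(¬publish_request) holds, i.e. publish_request is forbidden. None of the other listed options is forbidden under the premises.

publish_request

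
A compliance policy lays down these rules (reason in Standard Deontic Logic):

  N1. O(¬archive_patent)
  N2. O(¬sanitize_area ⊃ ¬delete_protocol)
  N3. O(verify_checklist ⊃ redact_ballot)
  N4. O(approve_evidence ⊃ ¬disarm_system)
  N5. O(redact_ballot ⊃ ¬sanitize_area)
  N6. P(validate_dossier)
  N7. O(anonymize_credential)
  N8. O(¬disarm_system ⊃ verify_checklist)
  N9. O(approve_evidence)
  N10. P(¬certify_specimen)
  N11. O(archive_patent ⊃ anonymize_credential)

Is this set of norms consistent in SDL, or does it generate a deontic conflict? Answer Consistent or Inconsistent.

Consistent

Premise 11 is O(archive_patent ⊃ anonymize_credential); even if O(anonymize_credential) held, inferring O(archive_patent) would be affirming the consequent — invalid.
So O(archive_patent) is not derivable, and the apparent clash with O(¬archive_patent) does not arise.
A world satisfying every obligation exists (e.g. anonymize_credential=true, approve_evidence=true, archive_patent=false, certify_specimen=false, delete_protocol=false, disarm_system=false, redact_ballot=true, sanitize_area=false, validate_dossier=false, verify_checklist=true); no atom is both obligatory and forbidden, so the set is consistent.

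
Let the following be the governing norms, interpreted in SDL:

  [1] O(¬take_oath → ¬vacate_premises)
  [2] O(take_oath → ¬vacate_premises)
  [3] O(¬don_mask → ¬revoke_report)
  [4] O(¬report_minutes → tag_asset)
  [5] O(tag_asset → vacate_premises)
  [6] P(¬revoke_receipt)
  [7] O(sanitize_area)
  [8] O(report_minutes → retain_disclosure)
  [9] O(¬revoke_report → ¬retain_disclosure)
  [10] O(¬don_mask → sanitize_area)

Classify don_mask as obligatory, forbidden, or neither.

Obligatory

By case analysis on take_oath: premise 2 gives O(take_oath → ¬vacate_premises) and premise 1 gives O(¬take_oath → ¬vacate_premises), so O(¬vacate_premises) either way.
The contrapositive of premise 5 (O(tag_asset → vacate_premises)) is O(¬vacate_premises → ¬tag_asset), and O(¬vacate_premises) is already established, so O(¬tag_asset).
Premise 4, O(¬report_minutes → tag_asset), contraposes to O(¬tag_asset → report_minutes); with O(¬tag_asset) we get O(report_minutes).
From O(report_minutes) and premise 8, O(report_minutes → retain_disclosure), we obtain O(retain_disclosure).
The contrapositive of premise 9 (O(¬revoke_report → ¬retain_disclosure)) is O(retain_disclosure → revoke_report), and O(retain_disclosure) is already established, so O(revoke_report).
Premise 3 is O(¬don_mask → ¬revoke_report); contrapositively O(revoke_report → don_mask). Since O(revoke_report) holds, K gives O(don_mask).
Premises 6, 7, 10 do not contribute to this derivation.
Hence don_mask is obligatory.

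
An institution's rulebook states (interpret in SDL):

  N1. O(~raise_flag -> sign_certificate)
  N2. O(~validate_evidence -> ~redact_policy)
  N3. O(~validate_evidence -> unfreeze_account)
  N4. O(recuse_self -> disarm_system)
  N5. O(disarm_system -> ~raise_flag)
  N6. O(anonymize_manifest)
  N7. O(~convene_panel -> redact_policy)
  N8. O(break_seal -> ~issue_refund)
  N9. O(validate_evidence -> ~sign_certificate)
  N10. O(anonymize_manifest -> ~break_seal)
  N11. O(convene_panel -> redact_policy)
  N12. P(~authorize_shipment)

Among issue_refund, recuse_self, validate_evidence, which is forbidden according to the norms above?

recuse_self

Premises 7 and 11 are O(~convene_panel -> redact_policy) and O(convene_panel -> redact_policy); every ideal world satisfies ~convene_panel or convene_panel, so in either case redact_policy holds — hence O(redact_policy).
The contrapositive of premise 2 (O(~validate_evidence -> ~redact_policy)) is O(redact_policy -> validate_evidence), and O(redact_policy) is already established, so O(validate_evidence).
From O(validate_evidence) and premise 9, O(validate_evidence -> ~sign_certificate), we obtain O(~sign_certificate).
Premise 1 is O(~raise_flag -> sign_certificate); contrapositively O(~sign_certificate -> raise_flag). Since O(~sign_certificate) holds, K gives O(raise_flag).
The contrapositive of premise 5 (O(disarm_system -> ~raise_flag)) is O(raise_flag -> ~disarm_system), and O(raise_flag) is already established, so O(~disarm_system).
Premise 4, O(recuse_self -> disarm_system), contraposes to O(~disarm_system -> ~recuse_self); with O(~disarm_system) we get O(~recuse_self).
So O(~recuse_self) holds, i.e. recuse_self is forbidden. None of the other listed options is forbidden under the premises.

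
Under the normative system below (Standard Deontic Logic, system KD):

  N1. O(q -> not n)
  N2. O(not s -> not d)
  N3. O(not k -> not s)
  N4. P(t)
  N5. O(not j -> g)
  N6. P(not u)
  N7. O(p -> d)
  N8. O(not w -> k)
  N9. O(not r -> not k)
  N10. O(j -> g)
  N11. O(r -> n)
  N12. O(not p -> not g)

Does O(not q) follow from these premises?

Premises 10 and 5 are O(j -> g) and O(not j -> g); every ideal world satisfies j or not j, so in either case g holds — hence O(g).
Premise 12, O(not p -> not g), contraposes to O(g -> p); with O(g) we get O(p).
Applying K to premise 7 (O(p -> d)) and O(p) yields O(d).
Premise 2 is O(not s -> not d); contrapositively O(d -> s). Since O(d) holds, K gives O(s).
The contrapositive of premise 3 (O(not k -> not s)) is O(s -> k), and O(s) is already established, so O(k).
Premise 9 is O(not r -> not k); contrapositively O(k -> r). Since O(k) holds, K gives O(r).
Applying K to premise 11 (O(r -> n)) and O(r) yields O(n).
Premise 1 is O(q -> not n); contrapositively O(n -> not q). Since O(n) holds, K gives O(not q).
Premises 4, 6, 8 do not contribute to this derivation.
So O(not q) follows.

Yes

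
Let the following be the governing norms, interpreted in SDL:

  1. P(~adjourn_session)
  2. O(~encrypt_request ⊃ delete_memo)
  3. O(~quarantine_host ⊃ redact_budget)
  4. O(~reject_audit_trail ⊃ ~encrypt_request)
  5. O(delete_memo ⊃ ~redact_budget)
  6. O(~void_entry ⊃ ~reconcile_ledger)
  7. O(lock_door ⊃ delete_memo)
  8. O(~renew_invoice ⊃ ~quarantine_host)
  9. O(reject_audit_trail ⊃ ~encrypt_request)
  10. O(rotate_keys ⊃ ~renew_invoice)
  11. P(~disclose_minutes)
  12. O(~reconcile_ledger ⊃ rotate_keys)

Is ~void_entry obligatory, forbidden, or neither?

By case analysis on ~reject_audit_trail: premise 4 gives O(~reject_audit_trail ⊃ ~encrypt_request) and premise 9 gives O(reject_audit_trail ⊃ ~encrypt_request), so O(~encrypt_request) either way.
Premise 2 is O(~encrypt_request ⊃ delete_memo); since O(~encrypt_request), deontic closure gives O(delete_memo).
From O(delete_memo) and premise 5, O(delete_memo ⊃ ~redact_budget), we obtain O(~redact_budget).
Premise 3 is O(~quarantine_host ⊃ redact_budget); contrapositively O(~redact_budget ⊃ quarantine_host). Since O(~redact_budget) holds, K gives O(quarantine_host).
The contrapositive of premise 8 (O(~renew_invoice ⊃ ~quarantine_host)) is O(quarantine_host ⊃ renew_invoice), and O(quarantine_host) is already established, so O(renew_invoice).
Premise 10, O(rotate_keys ⊃ ~renew_invoice), contraposes to O(renew_invoice ⊃ ~rotate_keys); with O(renew_invoice) we get O(~rotate_keys).
The contrapositive of premise 12 (O(~reconcile_ledger ⊃ rotate_keys)) is O(~rotate_keys ⊃ reconcile_ledger), and O(~rotate_keys) is already established, so O(reconcile_ledger).
The contrapositive of premise 6 (O(~void_entry ⊃ ~reconcile_ledger)) is O(reconcile_ledger ⊃ void_entry), and O(reconcile_ledger) is already established, so O(void_entry).
Premises 1, 7, 11 do not contribute to this derivation.
Thus O(void_entry), which is F(~void_entry): ~void_entry is forbidden.

Forbidden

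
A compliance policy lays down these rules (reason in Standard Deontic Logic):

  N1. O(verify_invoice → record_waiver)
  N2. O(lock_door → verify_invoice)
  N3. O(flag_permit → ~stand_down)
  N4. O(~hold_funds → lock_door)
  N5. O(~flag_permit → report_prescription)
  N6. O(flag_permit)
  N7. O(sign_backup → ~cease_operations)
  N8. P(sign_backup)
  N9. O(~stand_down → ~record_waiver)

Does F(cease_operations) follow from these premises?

Premise 7 is O(sign_backup → ~cease_operations), but O(sign_backup) is not derivable from the premises (the permission P(sign_backup) asserts only ~O(~sign_backup), not O(sign_backup)), so it does not yield O(~cease_operations).
No other premise forces O(~cease_operations). An ideal world satisfying every premise can still have cease_operations true, so F(cease_operations) is not derivable.

No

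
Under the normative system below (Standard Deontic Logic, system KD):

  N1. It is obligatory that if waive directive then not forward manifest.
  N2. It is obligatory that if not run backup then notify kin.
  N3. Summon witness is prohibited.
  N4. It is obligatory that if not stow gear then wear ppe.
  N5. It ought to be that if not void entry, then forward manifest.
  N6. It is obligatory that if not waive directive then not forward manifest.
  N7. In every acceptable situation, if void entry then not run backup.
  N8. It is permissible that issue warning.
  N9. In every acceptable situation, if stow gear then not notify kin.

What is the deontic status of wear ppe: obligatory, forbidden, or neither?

Obligatory

Premises 1 and 6 are O(waive_directive → ¬forward_manifest) and O(¬waive_directive → ¬forward_manifest); every ideal world satisfies waive_directive or ¬waive_directive, so in either case ¬forward_manifest holds — hence O(¬forward_manifest).
The contrapositive of premise 5 (O(¬void_entry → forward_manifest)) is O(¬forward_manifest → void_entry), and O(¬forward_manifest) is already established, so O(void_entry).
From O(void_entry) and premise 7, O(void_entry → ¬run_backup), we obtain O(¬run_backup).
Premise 2 is O(¬run_backup → notify_kin); since O(¬run_backup), deontic closure gives O(notify_kin).
Premise 9, O(stow_gear → ¬notify_kin), contraposes to O(notify_kin → ¬stow_gear); with O(notify_kin) we get O(¬stow_gear).
Premise 4 is O(¬stow_gear → wear_ppe); since O(¬stow_gear), deontic closure gives O(wear_ppe).
Premises 3, 8 do not contribute to this derivation.
Hence wear_ppe is obligatory.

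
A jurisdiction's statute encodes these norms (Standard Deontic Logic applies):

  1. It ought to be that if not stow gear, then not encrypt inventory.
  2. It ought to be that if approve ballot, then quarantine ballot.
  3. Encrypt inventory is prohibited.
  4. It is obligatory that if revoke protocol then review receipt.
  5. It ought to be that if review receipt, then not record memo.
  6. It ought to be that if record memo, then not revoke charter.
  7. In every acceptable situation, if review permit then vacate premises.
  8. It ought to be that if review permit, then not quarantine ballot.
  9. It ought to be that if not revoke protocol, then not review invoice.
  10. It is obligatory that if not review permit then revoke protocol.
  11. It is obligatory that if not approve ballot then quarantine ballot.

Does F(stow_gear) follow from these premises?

No

Premise 1 is O(¬stow_gear → ¬encrypt_inventory); even if O(¬encrypt_inventory) held, inferring O(¬stow_gear) would be affirming the consequent — invalid.
No other premise forces O(¬stow_gear). An ideal world satisfying every premise can still have stow_gear true, so F(stow_gear) is not derivable.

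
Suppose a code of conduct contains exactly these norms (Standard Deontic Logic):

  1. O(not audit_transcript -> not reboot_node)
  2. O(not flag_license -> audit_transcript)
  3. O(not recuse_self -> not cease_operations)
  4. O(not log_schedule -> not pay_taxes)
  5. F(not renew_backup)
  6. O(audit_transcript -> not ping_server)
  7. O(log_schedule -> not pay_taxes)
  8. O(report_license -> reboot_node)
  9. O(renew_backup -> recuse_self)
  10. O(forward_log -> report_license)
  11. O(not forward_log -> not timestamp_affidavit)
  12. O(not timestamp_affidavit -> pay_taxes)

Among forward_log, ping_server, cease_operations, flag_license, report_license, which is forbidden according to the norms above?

By case analysis on not log_schedule: premise 4 gives O(not log_schedule -> not pay_taxes) and premise 7 gives O(log_schedule -> not pay_taxes), so O(not pay_taxes) either way.
Premise 12, O(not timestamp_affidavit -> pay_taxes), contraposes to O(not pay_taxes -> timestamp_affidavit); with O(not pay_taxes) we get O(timestamp_affidavit).
Premise 11, O(not forward_log -> not timestamp_affidavit), contraposes to O(timestamp_affidavit -> forward_log); with O(timestamp_affidavit) we get O(forward_log).
With premise 10, O(forward_log -> report_license), the K-axiom yields O(report_license).
From O(report_license) and premise 8, O(report_license -> reboot_node), we obtain O(reboot_node).
Premise 1 is O(not audit_transcript -> not reboot_node); contrapositively O(reboot_node -> audit_transcript). Since O(reboot_node) holds, K gives O(audit_transcript).
With premise 6, O(audit_transcript -> not ping_server), the K-axiom yields O(not ping_server).
So O(not ping_server) holds, i.e. ping_server is forbidden. None of the other listed options is forbidden under the premises.

ping_server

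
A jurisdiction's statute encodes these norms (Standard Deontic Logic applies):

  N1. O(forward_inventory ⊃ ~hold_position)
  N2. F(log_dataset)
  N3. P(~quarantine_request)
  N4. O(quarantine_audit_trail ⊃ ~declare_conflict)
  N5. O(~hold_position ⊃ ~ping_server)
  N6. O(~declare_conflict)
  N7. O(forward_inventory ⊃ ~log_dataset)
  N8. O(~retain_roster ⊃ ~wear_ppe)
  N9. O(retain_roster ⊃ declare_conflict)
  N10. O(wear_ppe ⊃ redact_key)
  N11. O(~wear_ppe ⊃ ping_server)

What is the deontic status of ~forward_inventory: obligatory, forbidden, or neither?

Premise 6 states O(~declare_conflict) outright.
Premise 9, O(retain_roster ⊃ declare_conflict), contraposes to O(~declare_conflict ⊃ ~retain_roster); with O(~declare_conflict) we get O(~retain_roster).
With premise 8, O(~retain_roster ⊃ ~wear_ppe), the K-axiom yields O(~wear_ppe).
Applying K to premise 11 (O(~wear_ppe ⊃ ping_server)) and O(~wear_ppe) yields O(ping_server).
Premise 5, O(~hold_position ⊃ ~ping_server), contraposes to O(ping_server ⊃ hold_position); with O(ping_server) we get O(hold_position).
Premise 1, O(forward_inventory ⊃ ~hold_position), contraposes to O(hold_position ⊃ ~forward_inventory); with O(hold_position) we get O(~forward_inventory).
Premises 2, 3, 4, 7, 10 do not contribute to this derivation.
Hence ~forward_inventory is obligatory.

Obligatory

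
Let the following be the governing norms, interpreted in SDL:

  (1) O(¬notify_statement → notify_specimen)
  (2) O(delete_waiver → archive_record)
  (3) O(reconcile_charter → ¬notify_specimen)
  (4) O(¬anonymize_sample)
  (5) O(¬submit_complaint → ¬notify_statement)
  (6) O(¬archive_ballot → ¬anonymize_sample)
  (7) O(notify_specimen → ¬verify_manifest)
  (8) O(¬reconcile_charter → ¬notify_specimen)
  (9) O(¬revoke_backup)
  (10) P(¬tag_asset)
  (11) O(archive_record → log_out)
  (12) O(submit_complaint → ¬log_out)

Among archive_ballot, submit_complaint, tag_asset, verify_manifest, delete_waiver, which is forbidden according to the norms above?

delete_waiver

Premises 3 and 8 cover both cases: O(reconcile_charter → ¬notify_specimen) and O(¬reconcile_charter → ¬notify_specimen). Since reconcile_charter ∨ ¬reconcile_charter is a tautology, O(¬notify_specimen) follows.
The contrapositive of premise 1 (O(¬notify_statement → notify_specimen)) is O(¬notify_specimen → notify_statement), and O(¬notify_specimen) is already established, so O(notify_statement).
Premise 5, O(¬submit_complaint → ¬notify_statement), contraposes to O(notify_statement → submit_complaint); with O(notify_statement) we get O(submit_complaint).
With premise 12, O(submit_complaint → ¬log_out), the K-axiom yields O(¬log_out).
Premise 11 is O(archive_record → log_out); contrapositively O(¬log_out → ¬archive_record). Since O(¬log_out) holds, K gives O(¬archive_record).
Premise 2 is O(delete_waiver → archive_record); contrapositively O(¬archive_record → ¬delete_waiver). Since O(¬archive_record) holds, K gives O(¬delete_waiver).
So O(¬delete_waiver) holds, i.e. delete_waiver is forbidden. None of the other listed options is forbidden under the premises.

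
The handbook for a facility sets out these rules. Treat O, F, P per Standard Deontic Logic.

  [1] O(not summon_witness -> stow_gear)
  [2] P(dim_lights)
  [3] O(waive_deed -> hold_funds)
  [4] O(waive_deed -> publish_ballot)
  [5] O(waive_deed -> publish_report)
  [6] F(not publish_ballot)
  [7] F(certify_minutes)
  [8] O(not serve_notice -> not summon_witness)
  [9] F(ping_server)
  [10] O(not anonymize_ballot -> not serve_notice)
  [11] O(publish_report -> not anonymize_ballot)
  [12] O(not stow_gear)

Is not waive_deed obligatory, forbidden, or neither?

Obligatory

Premise 12 states O(not stow_gear) outright.
Premise 1 is O(not summon_witness -> stow_gear); contrapositively O(not stow_gear -> summon_witness). Since O(not stow_gear) holds, K gives O(summon_witness).
Premise 8, O(not serve_notice -> not summon_witness), contraposes to O(summon_witness -> serve_notice); with O(summon_witness) we get O(serve_notice).
Premise 10, O(not anonymize_ballot -> not serve_notice), contraposes to O(serve_notice -> anonymize_ballot); with O(serve_notice) we get O(anonymize_ballot).
Premise 11 is O(publish_report -> not anonymize_ballot); contrapositively O(anonymize_ballot -> not publish_report). Since O(anonymize_ballot) holds, K gives O(not publish_report).
Premise 5 is O(waive_deed -> publish_report); contrapositively O(not publish_report -> not waive_deed). Since O(not publish_report) holds, K gives O(not waive_deed).
Premises 2, 3, 4, 6, 7, 9 do not contribute to this derivation.
Hence not waive_deed is obligatory.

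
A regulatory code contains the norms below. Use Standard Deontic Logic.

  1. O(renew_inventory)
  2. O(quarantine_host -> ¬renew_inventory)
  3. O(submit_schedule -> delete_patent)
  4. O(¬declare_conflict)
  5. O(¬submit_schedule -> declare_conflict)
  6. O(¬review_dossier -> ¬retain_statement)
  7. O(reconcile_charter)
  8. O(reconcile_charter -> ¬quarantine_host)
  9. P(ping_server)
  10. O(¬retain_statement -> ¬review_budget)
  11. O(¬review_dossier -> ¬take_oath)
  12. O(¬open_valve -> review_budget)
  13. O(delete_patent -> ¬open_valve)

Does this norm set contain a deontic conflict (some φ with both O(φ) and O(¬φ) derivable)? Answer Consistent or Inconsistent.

Premise 2 is O(quarantine_host -> ¬renew_inventory), but O(quarantine_host) is not derivable from the premises, so it does not yield O(¬renew_inventory).
So O(¬renew_inventory) is not derivable, and the apparent clash with O(renew_inventory) does not arise.
A world satisfying every obligation exists (e.g. declare_conflict=false, delete_patent=true, open_valve=false, ping_server=false, quarantine_host=false, reconcile_charter=true, renew_inventory=true, retain_statement=true, review_budget=true, review_dossier=true, submit_schedule=true, take_oath=false); no atom is both obligatory and forbidden, so the set is consistent.

Consistent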